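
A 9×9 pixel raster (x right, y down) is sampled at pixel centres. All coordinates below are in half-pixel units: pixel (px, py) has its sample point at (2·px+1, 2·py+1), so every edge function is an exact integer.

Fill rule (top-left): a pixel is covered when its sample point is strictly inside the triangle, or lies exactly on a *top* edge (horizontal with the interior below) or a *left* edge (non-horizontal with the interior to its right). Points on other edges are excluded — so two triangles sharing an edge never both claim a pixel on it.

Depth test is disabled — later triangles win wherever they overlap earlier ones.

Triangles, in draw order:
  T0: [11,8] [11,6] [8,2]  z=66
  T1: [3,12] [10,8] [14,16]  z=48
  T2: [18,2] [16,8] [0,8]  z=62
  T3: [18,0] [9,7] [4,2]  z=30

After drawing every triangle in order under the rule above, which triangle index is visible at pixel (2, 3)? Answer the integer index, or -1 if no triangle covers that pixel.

T0:
  2·area = 6  (B↔C swapped to make it positive)
  edge (11, 8)→(8, 2): d=(-3,-6) top-left  bias=+0
  edge (8, 2)→(11, 6): d=(3,4) right/bottom  bias=-1
  edge (11, 6)→(11, 8): d=(0,2) right/bottom  bias=-1
    (5,0)@(11, 1): e=[21,-15,0] → ·  [on edge]
    (5,1)@(11, 3): e=[15,-9,0] → ·  [on edge]
    (5,2)@(11, 5): e=[9,-3,0] → ·  [on edge]
    (5,3)@(11, 7): e=[3,3,0] → ·  [on edge]
    (5,4)@(11, 9): e=[-3,9,0] → ·  [on edge]
    (5,5)@(11, 11): e=[-9,15,0] → ·  [on edge]
    (5,6)@(11, 13): e=[-15,21,0] → ·  [on edge]
    (5,7)@(11, 15): e=[-21,27,0] → ·  [on edge]
    (5,8)@(11, 17): e=[-27,33,0] → ·  [on edge]
  covered (0 px):
    · · · · · · · · ·
    · · · · · · · · ·
    · · · · · · · · ·
    · · · · · · · · ·
    · · · · · · · · ·
    · · · · · · · · ·
    · · · · · · · · ·
    · · · · · · · · ·
    · · · · · · · · ·
T1:
  2·area = 72
  edge (3, 12)→(10, 8): d=(7,-4) top-left  bias=+0
  edge (10, 8)→(14, 16): d=(4,8) right/bottom  bias=-1
  edge (14, 16)→(3, 12): d=(-11,-4) top-left  bias=+0
    (4,4)@(9, 9): e=[3,12,57] → █
    (5,4)@(11, 9): e=[11,-4,65] → ·
    (2,5)@(5, 11): e=[1,52,19] → █
    (3,5)@(7, 11): e=[9,36,27] → █
    (5,5)@(11, 11): e=[25,4,43] → █
    (6,5)@(13, 11): e=[33,-12,51] → ·
    (2,6)@(5, 13): e=[15,60,-3] → ·
    (3,6)@(7, 13): e=[23,44,5] → █
    (6,6)@(13, 13): e=[47,-4,29] → ·
    (3,7)@(7, 15): e=[37,52,-17] → ·
    (4,7)@(9, 15): e=[45,36,-9] → ·
    (5,7)@(11, 15): e=[53,20,-1] → ·
  covered (9 px):
    · · · · · · · · ·
    · · · · · · · · ·
    · · · · · · · · ·
    · · · · · · · · ·
    · · · · █ · · · ·
    · · █ █ █ █ · · ·
    · · · █ █ █ · · ·
    · · · · · · █ · ·
    · · · · · · · · ·
T2:
  2·area = 96
  edge (18, 2)→(16, 8): d=(-2,6) right/bottom  bias=-1
  edge (16, 8)→(0, 8): d=(-16,0) right/bottom  bias=-1
  edge (0, 8)→(18, 2): d=(18,-6) top-left  bias=+0
    (7,1)@(15, 3): e=[16,80,0] → █  [on edge]
    (8,1)@(17, 3): e=[4,80,12] → █
    (4,2)@(9, 5): e=[48,48,0] → █  [on edge]
    (5,2)@(11, 5): e=[36,48,12] → █
    (6,2)@(13, 5): e=[24,48,24] → █
    (8,2)@(17, 5): e=[0,48,48] → ·  [on edge]
    (1,3)@(3, 7): e=[80,16,0] → █  [on edge]
    (2,3)@(5, 7): e=[68,16,12] → █
    (3,3)@(7, 7): e=[56,16,24] → █
    (8,3)@(17, 7): e=[-4,16,84] → ·
    (1,4)@(3, 9): e=[76,-16,36] → ·
    (2,4)@(5, 9): e=[64,-16,48] → ·
    (7,5)@(15, 11): e=[0,-48,144] → ·  [on edge]
    (6,8)@(13, 17): e=[0,-144,240] → ·  [on edge]
  covered (13 px):
    · · · · · · · · ·
    · · · · · · · █ █
    · · · · █ █ █ █ ·
    · █ █ █ █ █ █ █ ·
    · · · · · · · · ·
    · · · · · · · · ·
    · · · · · · · · ·
    · · · · · · · · ·
    · · · · · · · · ·
T3:
  2·area = 80
  edge (18, 0)→(9, 7): d=(-9,7) right/bottom  bias=-1
  edge (9, 7)→(4, 2): d=(-5,-5) top-left  bias=+0
  edge (4, 2)→(18, 0): d=(14,-2) top-left  bias=+0
    (1,0)@(3, 1): e=[96,0,-16] → ·  [on edge]
    (5,0)@(11, 1): e=[40,40,0] → █  [on edge]
    (6,0)@(13, 1): e=[26,50,4] → █
    (7,0)@(15, 1): e=[12,60,8] → █
    (8,0)@(17, 1): e=[-2,70,12] → ·
    (2,1)@(5, 3): e=[64,0,16] → █  [on edge]
    (3,1)@(7, 3): e=[50,10,20] → █
    (4,1)@(9, 3): e=[36,20,24] → █
    (7,1)@(15, 3): e=[-6,50,36] → ·
    (2,2)@(5, 5): e=[46,-10,44] → ·
    (3,2)@(7, 5): e=[32,0,48] → █  [on edge]
    (6,2)@(13, 5): e=[-10,30,60] → ·
    (4,3)@(9, 7): e=[0,0,80] → ·  [on edge]
    (5,4)@(11, 9): e=[-32,0,112] → ·  [on edge]
    (6,5)@(13, 11): e=[-64,0,144] → ·  [on edge]
    (7,6)@(15, 13): e=[-96,0,176] → ·  [on edge]
    (8,7)@(17, 15): e=[-128,0,208] → ·  [on edge]
  covered (11 px):
    · · · · · █ █ █ ·
    · · █ █ █ █ █ · ·
    · · · █ █ █ · · ·
    · · · · · · · · ·
    · · · · · · · · ·
    · · · · · · · · ·
    · · · · · · · · ·
    · · · · · · · · ·
    · · · · · · · · ·

Z-buffer (winner per pixel, '.' = empty):
  . . . . . 3 3 3 .
  . . 3 3 3 3 3 2 2
  . . . 3 3 3 2 2 .
  . 2 2 2 2 2 2 2 .
  . . . . 1 . . . .
  . . 1 1 1 1 . . .
  . . . 1 1 1 . . .
  . . . . . . 1 . .
  . . . . . . . . .

Result: 2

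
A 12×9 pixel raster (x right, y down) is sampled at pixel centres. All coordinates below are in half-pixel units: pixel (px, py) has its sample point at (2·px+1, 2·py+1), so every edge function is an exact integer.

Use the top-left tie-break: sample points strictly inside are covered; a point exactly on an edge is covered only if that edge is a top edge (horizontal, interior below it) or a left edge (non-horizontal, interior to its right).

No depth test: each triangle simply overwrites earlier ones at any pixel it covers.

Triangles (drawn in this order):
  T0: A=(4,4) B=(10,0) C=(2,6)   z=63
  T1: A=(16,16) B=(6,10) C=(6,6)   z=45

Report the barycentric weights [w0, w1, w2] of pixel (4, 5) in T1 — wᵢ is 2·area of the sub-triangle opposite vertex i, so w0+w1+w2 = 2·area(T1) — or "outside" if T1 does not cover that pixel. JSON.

T0:
  2·area = 4
  edge (4, 4)→(10, 0): d=(6,-4) top-left  bias=+0
  edge (10, 0)→(2, 6): d=(-8,6) right/bottom  bias=-1
  edge (2, 6)→(4, 4): d=(2,-2) top-left  bias=+0
    (3,0)@(7, 1): e=[-6,10,0] → ·  [on edge]
    (2,1)@(5, 3): e=[-2,6,0] → ·  [on edge]
    (1,2)@(3, 5): e=[2,2,0] → #  [on edge]
    (2,2)@(5, 5): e=[10,-10,4] → ·
    (0,3)@(1, 7): e=[6,-2,0] → ·  [on edge]
    (1,3)@(3, 7): e=[14,-14,4] → ·
  covered (1 px):
    · · · · · · · · · · · ·
    · · · · · · · · · · · ·
    · # · · · · · · · · · ·
    · · · · · · · · · · · ·
    · · · · · · · · · · · ·
    · · · · · · · · · · · ·
    · · · · · · · · · · · ·
    · · · · · · · · · · · ·
    · · · · · · · · · · · ·
T1:
  2·area = 40
  edge (16, 16)→(6, 10): d=(-10,-6) top-left  bias=+0
  edge (6, 10)→(6, 6): d=(0,-4) top-left  bias=+0
  edge (6, 6)→(16, 16): d=(10,10) right/bottom  bias=-1
    (0,0)@(1, 1): e=[60,-20,0] → ·  [on edge]
    (1,1)@(3, 3): e=[52,-12,0] → ·  [on edge]
    (2,2)@(5, 5): e=[44,-4,0] → ·  [on edge]
    (0,3)@(1, 7): e=[0,-20,60] → ·  [on edge]
    (3,3)@(7, 7): e=[36,4,0] → ·  [on edge]
    (3,4)@(7, 9): e=[16,4,20] → #
    (4,4)@(9, 9): e=[28,12,0] → ·  [on edge]
    (3,5)@(7, 11): e=[-4,4,40] → ·
    (4,5)@(9, 11): e=[8,12,20] → #
    (5,5)@(11, 11): e=[20,20,0] → ·  [on edge]
    (4,6)@(9, 13): e=[-12,12,40] → ·
    (5,6)@(11, 13): e=[0,20,20] → #  [on edge]
    (6,6)@(13, 13): e=[12,28,0] → ·  [on edge]
    (7,7)@(15, 15): e=[4,36,0] → ·  [on edge]
    (8,8)@(17, 17): e=[-4,44,0] → ·  [on edge]
  covered (3 px):
    · · · · · · · · · · · ·
    · · · · · · · · · · · ·
    · · · · · · · · · · · ·
    · · · · · · · · · · · ·
    · · · # · · · · · · · ·
    · · · · # · · · · · · ·
    · · · · · # · · · · · ·
    · · · · · · · · · · · ·
    · · · · · · · · · · · ·

Answer: [12,20,8]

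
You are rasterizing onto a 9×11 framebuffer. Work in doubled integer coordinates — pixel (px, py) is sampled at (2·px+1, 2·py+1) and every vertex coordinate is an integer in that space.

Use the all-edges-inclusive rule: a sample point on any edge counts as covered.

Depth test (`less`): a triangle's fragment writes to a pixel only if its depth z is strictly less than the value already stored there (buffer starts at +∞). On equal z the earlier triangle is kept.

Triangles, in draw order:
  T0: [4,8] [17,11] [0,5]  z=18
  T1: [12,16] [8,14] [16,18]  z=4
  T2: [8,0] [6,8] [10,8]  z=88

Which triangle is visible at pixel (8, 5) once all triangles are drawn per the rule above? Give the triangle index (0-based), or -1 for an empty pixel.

T0:
  2·area = 27  (B↔C swapped to make it positive)
  edge (4, 8)→(0, 5): d=(-4,-3) inclusive
  edge (0, 5)→(17, 11): d=(17,6) inclusive
  edge (17, 11)→(4, 8): d=(-13,-3) inclusive
    (1,3)@(3, 7): e=[1,16,10] → X
    (2,3)@(5, 7): e=[7,4,16] → X
    (3,3)@(7, 7): e=[13,-8,22] → .
    (1,4)@(3, 9): e=[-7,50,-16] → .
    (2,4)@(5, 9): e=[-1,38,-10] → .
    (4,4)@(9, 9): e=[11,14,2] → X
    (5,4)@(11, 9): e=[17,2,8] → X
    (6,4)@(13, 9): e=[23,-10,14] → .
    (4,5)@(9, 11): e=[3,48,-24] → .
    (5,5)@(11, 11): e=[9,36,-18] → .
    (8,5)@(17, 11): e=[27,0,0] → X  [on edge]
    (8,6)@(17, 13): e=[19,34,-26] → .
  covered (5 px):
    . . . . . . . . .
    . . . . . . . . .
    . . . . . . . . .
    . X X . . . . . .
    . . . . X X . . .
    . . . . . . . . X
    . . . . . . . . .
    . . . . . . . . .
    . . . . . . . . .
    . . . . . . . . .
    . . . . . . . . .
T1:
  degenerate (2·area = 0) — covers nothing
T2:
  2·area = 32  (B↔C swapped to make it positive)
  edge (8, 0)→(10, 8): d=(2,8) inclusive
  edge (10, 8)→(6, 8): d=(-4,0) inclusive
  edge (6, 8)→(8, 0): d=(2,-8) inclusive
    (3,2)@(7, 5): e=[18,12,2] → X
    (4,2)@(9, 5): e=[2,12,18] → X
    (5,2)@(11, 5): e=[-14,12,34] → .
    (3,3)@(7, 7): e=[22,4,6] → X
    (5,3)@(11, 7): e=[-10,4,38] → .
    (3,4)@(7, 9): e=[26,-4,10] → .
    (4,4)@(9, 9): e=[10,-4,26] → .
  covered (4 px):
    . . . . . . . . .
    . . . . . . . . .
    . . . X X . . . .
    . . . X X . . . .
    . . . . . . . . .
    . . . . . . . . .
    . . . . . . . . .
    . . . . . . . . .
    . . . . . . . . .
    . . . . . . . . .
    . . . . . . . . .

Z-buffer (winner per pixel, '.' = empty):
  . . . . . . . . .
  . . . . . . . . .
  . . . 2 2 . . . .
  . 0 0 2 2 . . . .
  . . . . 0 0 . . .
  . . . . . . . . 0
  . . . . . . . . .
  . . . . . . . . .
  . . . . . . . . .
  . . . . . . . . .
  . . . . . . . . .

Result: 0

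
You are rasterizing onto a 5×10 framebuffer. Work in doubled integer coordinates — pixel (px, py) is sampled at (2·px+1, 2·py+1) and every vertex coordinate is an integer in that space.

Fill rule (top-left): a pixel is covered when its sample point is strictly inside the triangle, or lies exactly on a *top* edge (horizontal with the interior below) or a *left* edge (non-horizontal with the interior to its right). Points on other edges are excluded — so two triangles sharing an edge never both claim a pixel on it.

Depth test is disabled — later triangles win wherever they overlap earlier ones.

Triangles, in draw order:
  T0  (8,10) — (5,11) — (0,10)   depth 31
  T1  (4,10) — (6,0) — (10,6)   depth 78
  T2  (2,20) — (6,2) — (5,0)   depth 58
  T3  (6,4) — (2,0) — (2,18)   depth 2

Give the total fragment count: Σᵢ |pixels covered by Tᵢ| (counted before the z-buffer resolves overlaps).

T0:
  2·area = 8
  edge (8, 10)→(5, 11): d=(-3,1) right/bottom  bias=-1
  edge (5, 11)→(0, 10): d=(-5,-1) top-left  bias=+0
  edge (0, 10)→(8, 10): d=(8,0) top-left  bias=+0
    (2,5)@(5, 11): e=[0,0,8] → .  [on edge]
  covered (0 px):
    . . . . .
    . . . . .
    . . . . .
    . . . . .
    . . . . .
    . . . . .
    . . . . .
    . . . . .
    . . . . .
    . . . . .
T1:
  2·area = 52
  edge (4, 10)→(6, 0): d=(2,-10) top-left  bias=+0
  edge (6, 0)→(10, 6): d=(4,6) right/bottom  bias=-1
  edge (10, 6)→(4, 10): d=(-6,4) right/bottom  bias=-1
    (3,1)@(7, 3): e=[16,6,30] → X
    (4,1)@(9, 3): e=[36,-6,22] → .
    (2,2)@(5, 5): e=[0,26,26] → X  [on edge]
    (4,2)@(9, 5): e=[40,2,10] → X
    (2,3)@(5, 7): e=[4,34,14] → X
    (4,3)@(9, 7): e=[44,10,-2] → .
    (2,4)@(5, 9): e=[8,42,2] → X
    (3,4)@(7, 9): e=[28,30,-6] → .
    (2,5)@(5, 11): e=[12,50,-10] → .
    (1,7)@(3, 15): e=[0,78,-26] → .  [on edge]
  covered (7 px):
    . . . . .
    . . . X .
    . . X X X
    . . X X .
    . . X . .
    . . . . .
    . . . . .
    . . . . .
    . . . . .
    . . . . .
T2:
  2·area = 26  (B↔C swapped to make it positive)
  edge (2, 20)→(5, 0): d=(3,-20) top-left  bias=+0
  edge (5, 0)→(6, 2): d=(1,2) right/bottom  bias=-1
  edge (6, 2)→(2, 20): d=(-4,18) right/bottom  bias=-1
    (2,0)@(5, 1): e=[3,1,22] → X
    (3,0)@(7, 1): e=[43,-3,-14] → .
    (2,1)@(5, 3): e=[9,3,14] → X
    (3,1)@(7, 3): e=[49,-1,-22] → .
    (2,2)@(5, 5): e=[15,5,6] → X
    (3,2)@(7, 5): e=[55,1,-30] → .
    (2,3)@(5, 7): e=[21,7,-2] → .
    (1,7)@(3, 15): e=[5,19,2] → X
    (2,7)@(5, 15): e=[45,15,-34] → .
    (1,8)@(3, 17): e=[11,21,-6] → .
  covered (4 px):
    . . X . .
    . . X . .
    . . X . .
    . . . . .
    . . . . .
    . . . . .
    . . . . .
    . X . . .
    . . . . .
    . . . . .
T3:
  2·area = 72  (B↔C swapped to make it positive)
  edge (6, 4)→(2, 18): d=(-4,14) right/bottom  bias=-1
  edge (2, 18)→(2, 0): d=(0,-18) top-left  bias=+0
  edge (2, 0)→(6, 4): d=(4,4) right/bottom  bias=-1
    (1,0)@(3, 1): e=[54,18,0] → .  [on edge]
    (1,1)@(3, 3): e=[46,18,8] → X
    (2,1)@(5, 3): e=[18,54,0] → .  [on edge]
    (1,2)@(3, 5): e=[38,18,16] → X
    (2,2)@(5, 5): e=[10,54,8] → X
    (3,2)@(7, 5): e=[-18,90,0] → .  [on edge]
    (1,3)@(3, 7): e=[30,18,24] → X
    (3,3)@(7, 7): e=[-26,90,8] → .
    (4,3)@(9, 7): e=[-54,126,0] → .  [on edge]
    (1,4)@(3, 9): e=[22,18,32] → X
    (2,4)@(5, 9): e=[-6,54,24] → .
    (1,5)@(3, 11): e=[14,18,40] → X
  covered (8 px):
    . . . . .
    . X . . .
    . X X . .
    . X X . .
    . X . . .
    . X . . .
    . X . . .
    . . . . .
    . . . . .
    . . . . .

Result: 19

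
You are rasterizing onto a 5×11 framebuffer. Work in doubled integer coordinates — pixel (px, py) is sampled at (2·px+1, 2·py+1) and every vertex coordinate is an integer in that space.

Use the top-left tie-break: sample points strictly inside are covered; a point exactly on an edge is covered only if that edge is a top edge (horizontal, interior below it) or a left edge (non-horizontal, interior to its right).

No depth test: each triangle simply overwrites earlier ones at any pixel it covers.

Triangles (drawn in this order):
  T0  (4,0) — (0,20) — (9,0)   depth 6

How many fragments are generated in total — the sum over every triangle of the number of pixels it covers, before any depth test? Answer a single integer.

T0:
  2·area = 100  (B↔C swapped to make it positive)
  edge (4, 0)→(9, 0): d=(5,0) top-left  bias=+0
  edge (9, 0)→(0, 20): d=(-9,20) right/bottom  bias=-1
  edge (0, 20)→(4, 0): d=(4,-20) top-left  bias=+0
    (2,0)@(5, 1): e=[5,71,24] → █
    (3,0)@(7, 1): e=[5,31,64] → █
    (4,0)@(9, 1): e=[5,-9,104] → ·
    (2,1)@(5, 3): e=[15,53,32] → █
    (4,1)@(9, 3): e=[15,-27,112] → ·
    (1,2)@(3, 5): e=[25,75,0] → █  [on edge]
    (3,2)@(7, 5): e=[25,-5,80] → ·
    (1,3)@(3, 7): e=[35,57,8] → █
    (3,3)@(7, 7): e=[35,-23,88] → ·
    (1,4)@(3, 9): e=[45,39,16] → █
    (2,4)@(5, 9): e=[45,-1,56] → ·
    (1,5)@(3, 11): e=[55,21,24] → █
    (0,7)@(1, 15): e=[75,25,0] → █  [on edge]
  covered (13 px):
    · · █ █ ·
    · · █ █ ·
    · █ █ · ·
    · █ █ · ·
    · █ · · ·
    · █ · · ·
    · █ · · ·
    █ · · · ·
    █ · · · ·
    · · · · ·
    · · · · ·

Answer: 13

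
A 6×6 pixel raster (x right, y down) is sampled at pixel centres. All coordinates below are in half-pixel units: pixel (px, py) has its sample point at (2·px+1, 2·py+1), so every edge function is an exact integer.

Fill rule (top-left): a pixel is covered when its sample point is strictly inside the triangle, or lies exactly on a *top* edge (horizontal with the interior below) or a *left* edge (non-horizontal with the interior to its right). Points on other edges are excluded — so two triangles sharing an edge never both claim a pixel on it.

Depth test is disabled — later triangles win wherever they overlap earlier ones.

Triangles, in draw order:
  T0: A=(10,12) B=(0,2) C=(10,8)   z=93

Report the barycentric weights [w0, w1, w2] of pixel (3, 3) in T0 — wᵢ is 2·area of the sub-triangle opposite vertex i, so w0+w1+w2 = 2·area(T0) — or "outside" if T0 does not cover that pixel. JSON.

T0:
  2·area = 40
  edge (10, 12)→(0, 2): d=(-10,-10) top-left  bias=+0
  edge (0, 2)→(10, 8): d=(10,6) right/bottom  bias=-1
  edge (10, 8)→(10, 12): d=(0,4) right/bottom  bias=-1
    (0,1)@(1, 3): e=[0,4,36] → X  [on edge]
    (1,1)@(3, 3): e=[20,-8,28] → .
    (0,2)@(1, 5): e=[-20,24,36] → .
    (1,2)@(3, 5): e=[0,12,28] → X  [on edge]
    (2,2)@(5, 5): e=[20,0,20] → .  [on edge]
    (1,3)@(3, 7): e=[-20,32,28] → .
    (2,3)@(5, 7): e=[0,20,20] → X  [on edge]
    (3,3)@(7, 7): e=[20,8,12] → X
    (4,3)@(9, 7): e=[40,-4,4] → .
    (2,4)@(5, 9): e=[-20,40,20] → .
    (3,4)@(7, 9): e=[0,28,12] → X  [on edge]
    (4,4)@(9, 9): e=[20,16,4] → X
    (4,5)@(9, 11): e=[0,36,4] → X  [on edge]
  covered (7 px):
    . . . . . .
    X . . . . .
    . X . . . .
    . . X X . .
    . . . X X .
    . . . . X .

Answer: [8,12,20]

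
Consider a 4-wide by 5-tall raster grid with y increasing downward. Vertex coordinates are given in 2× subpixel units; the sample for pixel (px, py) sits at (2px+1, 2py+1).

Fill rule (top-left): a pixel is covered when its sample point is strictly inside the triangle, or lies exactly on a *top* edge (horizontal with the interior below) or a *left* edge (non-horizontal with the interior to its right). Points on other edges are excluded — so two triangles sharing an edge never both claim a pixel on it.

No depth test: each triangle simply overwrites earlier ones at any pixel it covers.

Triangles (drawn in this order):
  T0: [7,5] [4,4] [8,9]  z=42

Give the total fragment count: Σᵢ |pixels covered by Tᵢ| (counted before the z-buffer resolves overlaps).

T0:
  2·area = 11  (B↔C swapped to make it positive)
  edge (7, 5)→(8, 9): d=(1,4) right/bottom  bias=-1
  edge (8, 9)→(4, 4): d=(-4,-5) top-left  bias=+0
  edge (4, 4)→(7, 5): d=(3,1) right/bottom  bias=-1
    (0,1)@(1, 3): e=[22,-11,0] → .  [on edge]
    (2,2)@(5, 5): e=[8,1,2] → X
    (3,2)@(7, 5): e=[0,11,0] → .  [on edge]
    (2,3)@(5, 7): e=[10,-7,8] → .
    (3,3)@(7, 7): e=[2,3,6] → X
    (3,4)@(7, 9): e=[4,-5,12] → .
  covered (2 px):
    . . . .
    . . . .
    . . X .
    . . . X
    . . . .

Answer: 2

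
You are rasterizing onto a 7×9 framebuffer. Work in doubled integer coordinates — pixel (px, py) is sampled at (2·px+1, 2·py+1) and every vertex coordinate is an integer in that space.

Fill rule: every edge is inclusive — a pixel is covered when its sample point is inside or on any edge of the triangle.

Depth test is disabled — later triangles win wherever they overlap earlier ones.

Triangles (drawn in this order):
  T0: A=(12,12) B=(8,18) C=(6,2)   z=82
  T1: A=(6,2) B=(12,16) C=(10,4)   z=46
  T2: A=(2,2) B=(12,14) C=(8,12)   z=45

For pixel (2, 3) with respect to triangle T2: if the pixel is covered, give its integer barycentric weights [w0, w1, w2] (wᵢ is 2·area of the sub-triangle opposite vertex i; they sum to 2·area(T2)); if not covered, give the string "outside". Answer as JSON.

T0:
  2·area = 76
  edge (12, 12)→(8, 18): d=(-4,6) inclusive
  edge (8, 18)→(6, 2): d=(-2,-16) inclusive
  edge (6, 2)→(12, 12): d=(6,10) inclusive
    (3,2)@(7, 5): e=[58,10,8] → X
    (4,2)@(9, 5): e=[46,42,-12] → .
    (3,3)@(7, 7): e=[50,6,20] → X
    (4,3)@(9, 7): e=[38,38,0] → X  [on edge]
    (5,3)@(11, 7): e=[26,70,-20] → .
    (3,4)@(7, 9): e=[42,2,32] → X
    (5,4)@(11, 9): e=[18,66,-8] → .
    (3,5)@(7, 11): e=[34,-2,44] → .
    (4,5)@(9, 11): e=[22,30,24] → X
    (5,5)@(11, 11): e=[10,62,4] → X
    (6,5)@(13, 11): e=[-2,94,-16] → .
    (4,6)@(9, 13): e=[14,26,36] → X
  covered (10 px):
    . . . . . . .
    . . . . . . .
    . . . X . . .
    . . . X X . .
    . . . X X . .
    . . . . X X .
    . . . . X X .
    . . . . X . .
    . . . . . . .
T1:
  2·area = 44  (B↔C swapped to make it positive)
  edge (6, 2)→(10, 4): d=(4,2) inclusive
  edge (10, 4)→(12, 16): d=(2,12) inclusive
  edge (12, 16)→(6, 2): d=(-6,-14) inclusive
    (3,1)@(7, 3): e=[2,34,8] → X
    (4,1)@(9, 3): e=[-2,10,36] → .
    (3,2)@(7, 5): e=[10,38,-4] → .
    (4,2)@(9, 5): e=[6,14,24] → X
    (5,2)@(11, 5): e=[2,-10,52] → .
    (4,3)@(9, 7): e=[14,18,12] → X
    (5,3)@(11, 7): e=[10,-6,40] → .
    (4,4)@(9, 9): e=[22,22,0] → X  [on edge]
    (5,4)@(11, 9): e=[18,-2,28] → .
    (4,5)@(9, 11): e=[30,26,-12] → .
    (5,5)@(11, 11): e=[26,2,16] → X
    (6,5)@(13, 11): e=[22,-22,44] → .
  covered (6 px):
    . . . . . . .
    . . . X . . .
    . . . . X . .
    . . . . X . .
    . . . . X . .
    . . . . . X .
    . . . . . X .
    . . . . . . .
    . . . . . . .
T2:
  2·area = 28
  edge (2, 2)→(12, 14): d=(10,12) inclusive
  edge (12, 14)→(8, 12): d=(-4,-2) inclusive
  edge (8, 12)→(2, 2): d=(-6,-10) inclusive
    (2,3)@(5, 7): e=[14,14,0] → X  [on edge]
    (3,3)@(7, 7): e=[-10,18,20] → .
    (2,4)@(5, 9): e=[34,6,-12] → .
    (3,4)@(7, 9): e=[10,10,8] → X
    (4,4)@(9, 9): e=[-14,14,28] → .
    (3,5)@(7, 11): e=[30,2,-4] → .
    (4,5)@(9, 11): e=[6,6,16] → X
    (5,5)@(11, 11): e=[-18,10,36] → .
    (4,6)@(9, 13): e=[26,-2,4] → .
    (5,6)@(11, 13): e=[2,2,24] → X
    (6,6)@(13, 13): e=[-22,6,44] → .
    (5,7)@(11, 15): e=[22,-6,12] → .
    (5,8)@(11, 17): e=[42,-14,0] → .  [on edge]
  covered (4 px):
    . . . . . . .
    . . . . . . .
    . . . . . . .
    . . X . . . .
    . . . X . . .
    . . . . X . .
    . . . . . X .
    . . . . . . .
    . . . . . . .

Final: [14,0,14]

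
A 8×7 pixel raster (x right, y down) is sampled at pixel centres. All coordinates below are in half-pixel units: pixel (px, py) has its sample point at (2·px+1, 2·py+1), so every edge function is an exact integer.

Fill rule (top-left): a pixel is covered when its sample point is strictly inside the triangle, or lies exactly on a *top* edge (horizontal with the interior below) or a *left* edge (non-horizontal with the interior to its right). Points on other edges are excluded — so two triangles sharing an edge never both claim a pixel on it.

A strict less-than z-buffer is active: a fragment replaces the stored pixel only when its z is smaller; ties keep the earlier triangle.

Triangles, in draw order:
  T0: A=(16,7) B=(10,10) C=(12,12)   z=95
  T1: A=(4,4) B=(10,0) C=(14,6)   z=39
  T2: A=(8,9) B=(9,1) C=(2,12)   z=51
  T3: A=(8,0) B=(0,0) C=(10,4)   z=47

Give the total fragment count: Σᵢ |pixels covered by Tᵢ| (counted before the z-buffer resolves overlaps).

T0:
  2·area = 18  (B↔C swapped to make it positive)
  edge (16, 7)→(12, 12): d=(-4,5) right/bottom  bias=-1
  edge (12, 12)→(10, 10): d=(-2,-2) top-left  bias=+0
  edge (10, 10)→(16, 7): d=(6,-3) top-left  bias=+0
    (0,0)@(1, 1): e=[99,0,-81] → .  [on edge]
    (1,1)@(3, 3): e=[81,0,-63] → .  [on edge]
    (2,2)@(5, 5): e=[63,0,-45] → .  [on edge]
    (3,3)@(7, 7): e=[45,0,-27] → .  [on edge]
    (4,4)@(9, 9): e=[27,0,-9] → .  [on edge]
    (6,4)@(13, 9): e=[7,8,3] → X
    (7,4)@(15, 9): e=[-3,12,9] → .
    (5,5)@(11, 11): e=[9,0,9] → X  [on edge]
    (6,5)@(13, 11): e=[-1,4,15] → .
    (5,6)@(11, 13): e=[1,-4,21] → .
    (6,6)@(13, 13): e=[-9,0,27] → .  [on edge]
  covered (2 px):
    . . . . . . . .
    . . . . . . . .
    . . . . . . . .
    . . . . . . . .
    . . . . . . X .
    . . . . . X . .
    . . . . . . . .
T1:
  2·area = 52
  edge (4, 4)→(10, 0): d=(6,-4) top-left  bias=+0
  edge (10, 0)→(14, 6): d=(4,6) right/bottom  bias=-1
  edge (14, 6)→(4, 4): d=(-10,-2) top-left  bias=+0
    (4,0)@(9, 1): e=[2,10,40] → X
    (5,0)@(11, 1): e=[10,-2,44] → .
    (3,1)@(7, 3): e=[6,30,16] → X
    (5,1)@(11, 3): e=[22,6,24] → X
    (6,1)@(13, 3): e=[30,-6,28] → .
    (3,2)@(7, 5): e=[18,38,-4] → .
    (4,2)@(9, 5): e=[26,26,0] → X  [on edge]
    (6,2)@(13, 5): e=[42,2,8] → X
    (7,2)@(15, 5): e=[50,-10,12] → .
    (4,3)@(9, 7): e=[38,34,-20] → .
    (5,3)@(11, 7): e=[46,22,-16] → .
    (6,3)@(13, 7): e=[54,10,-12] → .
  covered (7 px):
    . . . . X . . .
    . . . X X X . .
    . . . . X X X .
    . . . . . . . .
    . . . . . . . .
    . . . . . . . .
    . . . . . . . .
T2:
  2·area = 45  (B↔C swapped to make it positive)
  edge (8, 9)→(2, 12): d=(-6,3) right/bottom  bias=-1
  edge (2, 12)→(9, 1): d=(7,-11) top-left  bias=+0
  edge (9, 1)→(8, 9): d=(-1,8) right/bottom  bias=-1
    (4,0)@(9, 1): e=[45,0,0] → .  [on edge]
    (3,2)@(7, 5): e=[27,6,12] → X
    (4,2)@(9, 5): e=[21,28,-4] → .
    (3,3)@(7, 7): e=[15,20,10] → X
    (4,3)@(9, 7): e=[9,42,-6] → .
    (2,4)@(5, 9): e=[9,12,24] → X
    (4,4)@(9, 9): e=[-3,56,-8] → .
    (1,5)@(3, 11): e=[3,4,38] → X
    (2,5)@(5, 11): e=[-3,26,22] → .
    (3,5)@(7, 11): e=[-9,48,6] → .
    (1,6)@(3, 13): e=[-9,18,36] → .
  covered (5 px):
    . . . . . . . .
    . . . . . . . .
    . . . X . . . .
    . . . X . . . .
    . . X X . . . .
    . X . . . . . .
    . . . . . . . .
T3:
  2·area = 32  (B↔C swapped to make it positive)
  edge (8, 0)→(10, 4): d=(2,4) right/bottom  bias=-1
  edge (10, 4)→(0, 0): d=(-10,-4) top-left  bias=+0
  edge (0, 0)→(8, 0): d=(8,0) top-left  bias=+0
    (1,0)@(3, 1): e=[22,2,8] → X
    (2,0)@(5, 1): e=[14,10,8] → X
    (3,0)@(7, 1): e=[6,18,8] → X
    (4,0)@(9, 1): e=[-2,26,8] → .
    (1,1)@(3, 3): e=[26,-18,24] → .
    (2,1)@(5, 3): e=[18,-10,24] → .
    (3,1)@(7, 3): e=[10,-2,24] → .
    (4,1)@(9, 3): e=[2,6,24] → X
    (5,1)@(11, 3): e=[-6,14,24] → .
    (4,2)@(9, 5): e=[6,-14,40] → .
  covered (4 px):
    . X X X . . . .
    . . . . X . . .
    . . . . . . . .
    . . . . . . . .
    . . . . . . . .
    . . . . . . . .
    . . . . . . . .

Final: 18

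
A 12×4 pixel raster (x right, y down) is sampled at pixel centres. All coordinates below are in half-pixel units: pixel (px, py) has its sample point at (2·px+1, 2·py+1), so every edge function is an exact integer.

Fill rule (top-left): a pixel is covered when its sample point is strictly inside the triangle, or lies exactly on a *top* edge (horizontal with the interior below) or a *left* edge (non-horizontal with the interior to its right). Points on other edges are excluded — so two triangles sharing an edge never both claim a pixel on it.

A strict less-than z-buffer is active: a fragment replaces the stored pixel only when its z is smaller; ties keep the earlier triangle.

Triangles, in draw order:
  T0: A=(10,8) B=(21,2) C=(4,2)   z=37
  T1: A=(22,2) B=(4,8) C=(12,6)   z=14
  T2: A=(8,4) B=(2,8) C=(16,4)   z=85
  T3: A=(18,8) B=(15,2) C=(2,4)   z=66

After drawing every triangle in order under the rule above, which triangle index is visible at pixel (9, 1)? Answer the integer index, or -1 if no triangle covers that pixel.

T0:
  2·area = 102  (B↔C swapped to make it positive)
  edge (10, 8)→(4, 2): d=(-6,-6) top-left  bias=+0
  edge (4, 2)→(21, 2): d=(17,0) top-left  bias=+0
  edge (21, 2)→(10, 8): d=(-11,6) right/bottom  bias=-1
    (1,0)@(3, 1): e=[0,-17,119] → ·  [on edge]
    (2,1)@(5, 3): e=[0,17,85] → █  [on edge]
    (3,1)@(7, 3): e=[12,17,73] → █
    (4,1)@(9, 3): e=[24,17,61] → █
    (5,1)@(11, 3): e=[36,17,49] → █
    (6,1)@(13, 3): e=[48,17,37] → █
    (7,1)@(15, 3): e=[60,17,25] → █
    (8,1)@(17, 3): e=[72,17,13] → █
    (9,1)@(19, 3): e=[84,17,1] → █
    (10,1)@(21, 3): e=[96,17,-11] → ·
    (2,2)@(5, 5): e=[-12,51,63] → ·
    (3,2)@(7, 5): e=[0,51,51] → █  [on edge]
    (4,3)@(9, 7): e=[0,85,17] → █  [on edge]
  covered (15 px):
    · · · · · · · · · · · ·
    · · █ █ █ █ █ █ █ █ · ·
    · · · █ █ █ █ █ · · · ·
    · · · · █ █ · · · · · ·
T1:
  2·area = 12  (B↔C swapped to make it positive)
  edge (22, 2)→(12, 6): d=(-10,4) right/bottom  bias=-1
  edge (12, 6)→(4, 8): d=(-8,2) right/bottom  bias=-1
  edge (4, 8)→(22, 2): d=(18,-6) top-left  bias=+0
    (9,1)@(19, 3): e=[2,10,0] → █  [on edge]
    (10,1)@(21, 3): e=[-6,6,12] → ·
    (6,2)@(13, 5): e=[6,6,0] → █  [on edge]
    (7,2)@(15, 5): e=[-2,2,12] → ·
    (9,2)@(19, 5): e=[-18,-6,36] → ·
    (3,3)@(7, 7): e=[10,2,0] → █  [on edge]
    (4,3)@(9, 7): e=[2,-2,12] → ·
    (6,3)@(13, 7): e=[-14,-10,36] → ·
  covered (3 px):
    · · · · · · · · · · · ·
    · · · · · · · · · █ · ·
    · · · · · · █ · · · · ·
    · · · █ · · · · · · · ·
T2:
  2·area = 32  (B↔C swapped to make it positive)
  edge (8, 4)→(16, 4): d=(8,0) top-left  bias=+0
  edge (16, 4)→(2, 8): d=(-14,4) right/bottom  bias=-1
  edge (2, 8)→(8, 4): d=(6,-4) top-left  bias=+0
    (3,2)@(7, 5): e=[8,22,2] → █
    (4,2)@(9, 5): e=[8,14,10] → █
    (5,2)@(11, 5): e=[8,6,18] → █
    (6,2)@(13, 5): e=[8,-2,26] → ·
    (2,3)@(5, 7): e=[24,2,6] → █
    (3,3)@(7, 7): e=[24,-6,14] → ·
    (4,3)@(9, 7): e=[24,-14,22] → ·
    (5,3)@(11, 7): e=[24,-22,30] → ·
  covered (4 px):
    · · · · · · · · · · · ·
    · · · · · · · · · · · ·
    · · · █ █ █ · · · · · ·
    · · █ · · · · · · · · ·
T3:
  2·area = 84  (B↔C swapped to make it positive)
  edge (18, 8)→(2, 4): d=(-16,-4) top-left  bias=+0
  edge (2, 4)→(15, 2): d=(13,-2) top-left  bias=+0
  edge (15, 2)→(18, 8): d=(3,6) right/bottom  bias=-1
    (4,1)@(9, 3): e=[44,1,39] → █
    (5,1)@(11, 3): e=[52,5,27] → █
    (6,1)@(13, 3): e=[60,9,15] → █
    (7,1)@(15, 3): e=[68,13,3] → █
    (8,1)@(17, 3): e=[76,17,-9] → ·
    (3,2)@(7, 5): e=[4,23,57] → █
    (8,2)@(17, 5): e=[44,43,-3] → ·
    (3,3)@(7, 7): e=[-28,49,63] → ·
    (4,3)@(9, 7): e=[-20,53,51] → ·
    (5,3)@(11, 7): e=[-12,57,39] → ·
    (6,3)@(13, 7): e=[-4,61,27] → ·
    (7,3)@(15, 7): e=[4,65,15] → █
  covered (11 px):
    · · · · · · · · · · · ·
    · · · · █ █ █ █ · · · ·
    · · · █ █ █ █ █ · · · ·
    · · · · · · · █ █ · · ·

Z-buffer (winner per pixel, '.' = empty):
  . . . . . . . . . . . .
  . . 0 0 0 0 0 0 0 1 . .
  . . . 0 0 0 1 0 . . . .
  . . 2 1 0 0 . 3 3 . . .

Final: 1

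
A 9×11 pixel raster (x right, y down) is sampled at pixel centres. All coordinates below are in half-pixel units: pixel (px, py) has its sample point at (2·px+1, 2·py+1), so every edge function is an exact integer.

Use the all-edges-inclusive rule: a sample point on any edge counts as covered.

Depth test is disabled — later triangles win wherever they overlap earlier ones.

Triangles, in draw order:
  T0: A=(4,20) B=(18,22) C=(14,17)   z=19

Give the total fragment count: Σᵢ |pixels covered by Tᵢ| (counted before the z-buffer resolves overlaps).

T0:
  2·area = 62  (B↔C swapped to make it positive)
  edge (4, 20)→(14, 17): d=(10,-3) inclusive
  edge (14, 17)→(18, 22): d=(4,5) inclusive
  edge (18, 22)→(4, 20): d=(-14,-2) inclusive
    (4,9)@(9, 19): e=[5,33,24] → █
    (5,9)@(11, 19): e=[11,23,28] → █
    (6,9)@(13, 19): e=[17,13,32] → █
    (7,9)@(15, 19): e=[23,3,36] → █
    (8,9)@(17, 19): e=[29,-7,40] → ·
    (4,10)@(9, 21): e=[25,41,-4] → ·
    (5,10)@(11, 21): e=[31,31,0] → █  [on edge]
    (8,10)@(17, 21): e=[49,1,12] → █
  covered (8 px):
    · · · · · · · · ·
    · · · · · · · · ·
    · · · · · · · · ·
    · · · · · · · · ·
    · · · · · · · · ·
    · · · · · · · · ·
    · · · · · · · · ·
    · · · · · · · · ·
    · · · · · · · · ·
    · · · · █ █ █ █ ·
    · · · · · █ █ █ █

Answer: 8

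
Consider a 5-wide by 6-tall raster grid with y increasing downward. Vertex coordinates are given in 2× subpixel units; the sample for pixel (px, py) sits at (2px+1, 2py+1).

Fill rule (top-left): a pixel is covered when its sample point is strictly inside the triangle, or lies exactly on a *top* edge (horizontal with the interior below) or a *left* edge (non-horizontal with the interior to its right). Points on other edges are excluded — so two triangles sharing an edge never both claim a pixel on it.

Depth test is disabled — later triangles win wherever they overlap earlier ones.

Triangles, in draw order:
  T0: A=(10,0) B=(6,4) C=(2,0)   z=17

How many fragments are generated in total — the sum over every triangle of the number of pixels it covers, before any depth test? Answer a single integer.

T0:
  2·area = 32
  edge (10, 0)→(6, 4): d=(-4,4) right/bottom  bias=-1
  edge (6, 4)→(2, 0): d=(-4,-4) top-left  bias=+0
  edge (2, 0)→(10, 0): d=(8,0) top-left  bias=+0
    (1,0)@(3, 1): e=[24,0,8] → #  [on edge]
    (2,0)@(5, 1): e=[16,8,8] → #
    (3,0)@(7, 1): e=[8,16,8] → #
    (4,0)@(9, 1): e=[0,24,8] → ·  [on edge]
    (1,1)@(3, 3): e=[16,-8,24] → ·
    (2,1)@(5, 3): e=[8,0,24] → #  [on edge]
    (3,1)@(7, 3): e=[0,8,24] → ·  [on edge]
    (2,2)@(5, 5): e=[0,-8,40] → ·  [on edge]
    (3,2)@(7, 5): e=[-8,0,40] → ·  [on edge]
    (1,3)@(3, 7): e=[0,-24,56] → ·  [on edge]
    (4,3)@(9, 7): e=[-24,0,56] → ·  [on edge]
    (0,4)@(1, 9): e=[0,-40,72] → ·  [on edge]
  covered (4 px):
    · # # # ·
    · · # · ·
    · · · · ·
    · · · · ·
    · · · · ·
    · · · · ·

Answer: 4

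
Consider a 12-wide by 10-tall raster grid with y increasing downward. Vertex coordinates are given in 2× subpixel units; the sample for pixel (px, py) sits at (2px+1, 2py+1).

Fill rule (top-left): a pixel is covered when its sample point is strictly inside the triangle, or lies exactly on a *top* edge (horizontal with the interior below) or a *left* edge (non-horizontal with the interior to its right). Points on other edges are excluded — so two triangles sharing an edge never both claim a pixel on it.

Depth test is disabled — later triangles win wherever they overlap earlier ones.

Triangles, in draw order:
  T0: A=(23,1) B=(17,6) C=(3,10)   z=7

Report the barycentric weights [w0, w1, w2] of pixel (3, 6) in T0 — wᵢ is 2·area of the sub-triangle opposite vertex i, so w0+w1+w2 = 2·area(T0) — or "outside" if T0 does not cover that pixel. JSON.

T0:
  2·area = 46
  edge (23, 1)→(17, 6): d=(-6,5) right/bottom  bias=-1
  edge (17, 6)→(3, 10): d=(-14,4) right/bottom  bias=-1
  edge (3, 10)→(23, 1): d=(20,-9) top-left  bias=+0
    (11,0)@(23, 1): e=[0,46,0] → ·  [on edge]
    (9,1)@(19, 3): e=[8,34,4] → █
    (10,1)@(21, 3): e=[-2,26,22] → ·
    (7,2)@(15, 5): e=[16,22,8] → █
    (8,2)@(17, 5): e=[6,14,26] → █
    (9,2)@(19, 5): e=[-4,6,44] → ·
    (5,3)@(11, 7): e=[24,10,12] → █
    (6,3)@(13, 7): e=[14,2,30] → █
    (7,3)@(15, 7): e=[4,-6,48] → ·
    (8,3)@(17, 7): e=[-6,-14,66] → ·
    (5,4)@(11, 9): e=[12,-18,52] → ·
    (6,4)@(13, 9): e=[2,-26,70] → ·
    (5,5)@(11, 11): e=[0,-46,92] → ·  [on edge]
  covered (5 px):
    · · · · · · · · · · · ·
    · · · · · · · · · █ · ·
    · · · · · · · █ █ · · ·
    · · · · · █ █ · · · · ·
    · · · · · · · · · · · ·
    · · · · · · · · · · · ·
    · · · · · · · · · · · ·
    · · · · · · · · · · · ·
    · · · · · · · · · · · ·
    · · · · · · · · · · · ·

Result: "outside"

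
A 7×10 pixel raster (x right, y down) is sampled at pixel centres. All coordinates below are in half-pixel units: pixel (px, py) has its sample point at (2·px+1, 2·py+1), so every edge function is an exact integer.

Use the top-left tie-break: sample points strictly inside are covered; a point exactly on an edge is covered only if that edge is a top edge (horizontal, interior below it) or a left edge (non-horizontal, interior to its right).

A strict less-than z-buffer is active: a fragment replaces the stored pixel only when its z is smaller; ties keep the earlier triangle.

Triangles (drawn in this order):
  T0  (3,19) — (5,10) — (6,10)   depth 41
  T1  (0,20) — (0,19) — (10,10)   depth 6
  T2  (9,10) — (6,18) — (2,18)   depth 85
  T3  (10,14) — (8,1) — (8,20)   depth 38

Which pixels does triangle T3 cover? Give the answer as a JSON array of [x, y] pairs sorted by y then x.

T0:
  2·area = 9
  edge (3, 19)→(5, 10): d=(2,-9) top-left  bias=+0
  edge (5, 10)→(6, 10): d=(1,0) top-left  bias=+0
  edge (6, 10)→(3, 19): d=(-3,9) right/bottom  bias=-1
    (3,0)@(7, 1): e=[0,-9,18] → .  [on edge]
    (4,0)@(9, 1): e=[18,-9,0] → .  [on edge]
    (3,3)@(7, 7): e=[12,-3,0] → .  [on edge]
    (2,5)@(5, 11): e=[2,1,6] → X
    (3,5)@(7, 11): e=[20,1,-12] → .
    (2,6)@(5, 13): e=[6,3,0] → .  [on edge]
    (1,9)@(3, 19): e=[0,9,0] → .  [on edge]
  covered (1 px):
    . . . . . . .
    . . . . . . .
    . . . . . . .
    . . . . . . .
    . . . . . . .
    . . X . . . .
    . . . . . . .
    . . . . . . .
    . . . . . . .
    . . . . . . .
T1:
  2·area = 10
  edge (0, 20)→(0, 19): d=(0,-1) top-left  bias=+0
  edge (0, 19)→(10, 10): d=(10,-9) top-left  bias=+0
  edge (10, 10)→(0, 20): d=(-10,10) right/bottom  bias=-1
    (6,3)@(13, 7): e=[13,-3,0] → .  [on edge]
    (5,4)@(11, 9): e=[11,-1,0] → .  [on edge]
    (4,5)@(9, 11): e=[9,1,0] → .  [on edge]
    (3,6)@(7, 13): e=[7,3,0] → .  [on edge]
    (2,7)@(5, 15): e=[5,5,0] → .  [on edge]
    (1,8)@(3, 17): e=[3,7,0] → .  [on edge]
    (0,9)@(1, 19): e=[1,9,0] → .  [on edge]
  covered (0 px):
    . . . . . . .
    . . . . . . .
    . . . . . . .
    . . . . . . .
    . . . . . . .
    . . . . . . .
    . . . . . . .
    . . . . . . .
    . . . . . . .
    . . . . . . .
T2:
  2·area = 32
  edge (9, 10)→(6, 18): d=(-3,8) right/bottom  bias=-1
  edge (6, 18)→(2, 18): d=(-4,0) right/bottom  bias=-1
  edge (2, 18)→(9, 10): d=(7,-8) top-left  bias=+0
    (3,6)@(7, 13): e=[7,20,5] → X
    (4,6)@(9, 13): e=[-9,20,21] → .
    (2,7)@(5, 15): e=[17,12,3] → X
    (4,7)@(9, 15): e=[-15,12,35] → .
    (1,8)@(3, 17): e=[27,4,1] → X
    (3,8)@(7, 17): e=[-5,4,33] → .
    (1,9)@(3, 19): e=[21,-4,15] → .
    (2,9)@(5, 19): e=[5,-4,31] → .
  covered (5 px):
    . . . . . . .
    . . . . . . .
    . . . . . . .
    . . . . . . .
    . . . . . . .
    . . . . . . .
    . . . X . . .
    . . X X . . .
    . X X . . . .
    . . . . . . .
T3:
  2·area = 38  (B↔C swapped to make it positive)
  edge (10, 14)→(8, 20): d=(-2,6) right/bottom  bias=-1
  edge (8, 20)→(8, 1): d=(0,-19) top-left  bias=+0
  edge (8, 1)→(10, 14): d=(2,13) right/bottom  bias=-1
    (6,2)@(13, 5): e=[0,95,-57] → .  [on edge]
    (4,4)@(9, 9): e=[16,19,3] → X
    (5,4)@(11, 9): e=[4,57,-23] → .
    (4,5)@(9, 11): e=[12,19,7] → X
    (5,5)@(11, 11): e=[0,57,-19] → .  [on edge]
    (4,6)@(9, 13): e=[8,19,11] → X
    (5,6)@(11, 13): e=[-4,57,-15] → .
    (4,7)@(9, 15): e=[4,19,15] → X
    (5,7)@(11, 15): e=[-8,57,-11] → .
    (4,8)@(9, 17): e=[0,19,19] → .  [on edge]
  covered (4 px):
    . . . . . . .
    . . . . . . .
    . . . . . . .
    . . . . . . .
    . . . . X . .
    . . . . X . .
    . . . . X . .
    . . . . X . .
    . . . . . . .
    . . . . . . .

Answer: [[4,4],[4,5],[4,6],[4,7]]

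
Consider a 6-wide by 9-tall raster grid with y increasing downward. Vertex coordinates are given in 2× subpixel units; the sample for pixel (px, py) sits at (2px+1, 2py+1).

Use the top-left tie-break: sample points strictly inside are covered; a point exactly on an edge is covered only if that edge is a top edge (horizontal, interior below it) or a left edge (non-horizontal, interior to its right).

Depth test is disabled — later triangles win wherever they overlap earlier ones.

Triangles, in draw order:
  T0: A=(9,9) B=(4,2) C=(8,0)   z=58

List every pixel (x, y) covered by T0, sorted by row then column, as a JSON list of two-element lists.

T0:
  2·area = 38
  edge (9, 9)→(4, 2): d=(-5,-7) top-left  bias=+0
  edge (4, 2)→(8, 0): d=(4,-2) top-left  bias=+0
  edge (8, 0)→(9, 9): d=(1,9) right/bottom  bias=-1
    (3,0)@(7, 1): e=[26,2,10] → #
    (4,0)@(9, 1): e=[40,6,-8] → ·
    (2,1)@(5, 3): e=[2,6,30] → #
    (4,1)@(9, 3): e=[30,14,-6] → ·
    (2,2)@(5, 5): e=[-8,14,32] → ·
    (3,2)@(7, 5): e=[6,18,14] → #
    (4,2)@(9, 5): e=[20,22,-4] → ·
    (3,3)@(7, 7): e=[-4,26,16] → ·
    (4,4)@(9, 9): e=[0,38,0] → ·  [on edge]
  covered (4 px):
    · · · # · ·
    · · # # · ·
    · · · # · ·
    · · · · · ·
    · · · · · ·
    · · · · · ·
    · · · · · ·
    · · · · · ·
    · · · · · ·

Answer: [[3,0],[2,1],[3,1],[3,2]]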